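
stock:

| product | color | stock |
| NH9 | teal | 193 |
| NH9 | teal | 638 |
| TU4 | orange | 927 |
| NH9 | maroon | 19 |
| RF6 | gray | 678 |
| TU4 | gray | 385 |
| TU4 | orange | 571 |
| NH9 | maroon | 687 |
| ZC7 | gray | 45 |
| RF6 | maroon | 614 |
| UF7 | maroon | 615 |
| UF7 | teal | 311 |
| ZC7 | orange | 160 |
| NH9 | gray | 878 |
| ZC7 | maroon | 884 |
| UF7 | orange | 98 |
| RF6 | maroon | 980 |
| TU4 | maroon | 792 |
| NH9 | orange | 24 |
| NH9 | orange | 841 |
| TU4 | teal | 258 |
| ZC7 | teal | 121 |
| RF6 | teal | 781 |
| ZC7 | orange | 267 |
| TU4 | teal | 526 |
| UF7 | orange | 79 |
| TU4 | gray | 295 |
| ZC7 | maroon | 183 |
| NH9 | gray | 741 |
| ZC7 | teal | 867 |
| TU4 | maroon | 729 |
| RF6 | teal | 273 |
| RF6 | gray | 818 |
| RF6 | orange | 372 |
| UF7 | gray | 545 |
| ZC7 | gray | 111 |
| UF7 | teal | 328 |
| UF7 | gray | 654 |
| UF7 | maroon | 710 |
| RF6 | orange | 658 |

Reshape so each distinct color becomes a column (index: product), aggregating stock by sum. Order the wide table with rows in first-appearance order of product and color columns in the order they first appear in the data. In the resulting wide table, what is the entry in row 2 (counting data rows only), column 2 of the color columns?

With rows in first-appearance order of product, row 2 is product=TU4. color columns in first-appearance order: teal, orange, maroon, gray; column 2 is orange.
Long rows with product=TU4, color=orange: 927 + 571 = 1498.

1498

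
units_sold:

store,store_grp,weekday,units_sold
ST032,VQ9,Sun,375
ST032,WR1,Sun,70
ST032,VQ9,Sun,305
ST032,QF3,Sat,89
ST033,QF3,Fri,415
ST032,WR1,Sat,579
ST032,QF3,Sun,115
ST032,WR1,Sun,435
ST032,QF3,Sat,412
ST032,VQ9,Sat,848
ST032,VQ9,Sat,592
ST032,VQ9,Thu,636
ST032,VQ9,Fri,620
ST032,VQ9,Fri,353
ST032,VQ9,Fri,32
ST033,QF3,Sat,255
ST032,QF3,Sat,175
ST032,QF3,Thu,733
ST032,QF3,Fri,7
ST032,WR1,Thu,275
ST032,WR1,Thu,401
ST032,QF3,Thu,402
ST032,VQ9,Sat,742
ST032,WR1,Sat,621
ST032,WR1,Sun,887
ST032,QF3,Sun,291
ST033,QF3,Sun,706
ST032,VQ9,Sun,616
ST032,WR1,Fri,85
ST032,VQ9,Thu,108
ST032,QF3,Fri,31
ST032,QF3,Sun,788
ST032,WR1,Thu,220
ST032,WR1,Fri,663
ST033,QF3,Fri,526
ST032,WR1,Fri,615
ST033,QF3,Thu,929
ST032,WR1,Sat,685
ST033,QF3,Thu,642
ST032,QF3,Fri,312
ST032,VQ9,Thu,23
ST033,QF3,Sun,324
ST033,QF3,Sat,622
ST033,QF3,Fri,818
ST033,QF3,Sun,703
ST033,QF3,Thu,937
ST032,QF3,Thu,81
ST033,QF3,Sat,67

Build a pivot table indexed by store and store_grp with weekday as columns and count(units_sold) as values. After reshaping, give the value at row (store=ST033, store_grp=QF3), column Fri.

3

Rows with store=ST033, store_grp=QF3 and weekday=Fri: units_sold values are 415, 526, 818.
3 rows match — count = 3.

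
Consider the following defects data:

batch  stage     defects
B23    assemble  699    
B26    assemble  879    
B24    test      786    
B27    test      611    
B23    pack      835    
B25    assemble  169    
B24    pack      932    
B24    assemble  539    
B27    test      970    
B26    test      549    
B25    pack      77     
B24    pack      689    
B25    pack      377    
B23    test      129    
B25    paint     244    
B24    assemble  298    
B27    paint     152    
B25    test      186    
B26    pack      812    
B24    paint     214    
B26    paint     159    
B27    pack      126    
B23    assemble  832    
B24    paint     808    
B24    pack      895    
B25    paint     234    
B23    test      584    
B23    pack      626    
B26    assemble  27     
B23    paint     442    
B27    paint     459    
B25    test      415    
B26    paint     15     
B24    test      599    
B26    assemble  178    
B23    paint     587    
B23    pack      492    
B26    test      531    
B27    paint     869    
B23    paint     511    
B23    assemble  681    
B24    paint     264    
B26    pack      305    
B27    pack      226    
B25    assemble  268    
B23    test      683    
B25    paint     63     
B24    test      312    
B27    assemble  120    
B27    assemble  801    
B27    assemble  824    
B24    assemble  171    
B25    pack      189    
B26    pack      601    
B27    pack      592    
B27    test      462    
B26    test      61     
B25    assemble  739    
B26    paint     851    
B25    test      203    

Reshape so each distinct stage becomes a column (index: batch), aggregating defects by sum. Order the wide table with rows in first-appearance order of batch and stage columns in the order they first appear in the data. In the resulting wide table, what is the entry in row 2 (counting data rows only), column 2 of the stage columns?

1141

With rows in first-appearance order of batch, row 2 is batch=B26. stage columns in first-appearance order: assemble, test, pack, paint; column 2 is test.
Long rows with batch=B26, stage=test: 549 + 531 + 61 = 1141.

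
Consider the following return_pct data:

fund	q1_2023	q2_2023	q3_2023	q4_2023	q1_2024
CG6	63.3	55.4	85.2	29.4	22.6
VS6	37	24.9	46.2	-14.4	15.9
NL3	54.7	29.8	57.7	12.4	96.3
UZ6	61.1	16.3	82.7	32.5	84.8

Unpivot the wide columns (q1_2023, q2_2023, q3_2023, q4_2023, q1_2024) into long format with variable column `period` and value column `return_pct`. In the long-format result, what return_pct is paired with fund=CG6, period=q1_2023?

63.3

Unpivoting turns each (fund, wide-column) pair into one long row.
The wide cell at row CG6, column q1_2023 holds 63.3, so the long row (CG6, q1_2023) has return_pct=63.3.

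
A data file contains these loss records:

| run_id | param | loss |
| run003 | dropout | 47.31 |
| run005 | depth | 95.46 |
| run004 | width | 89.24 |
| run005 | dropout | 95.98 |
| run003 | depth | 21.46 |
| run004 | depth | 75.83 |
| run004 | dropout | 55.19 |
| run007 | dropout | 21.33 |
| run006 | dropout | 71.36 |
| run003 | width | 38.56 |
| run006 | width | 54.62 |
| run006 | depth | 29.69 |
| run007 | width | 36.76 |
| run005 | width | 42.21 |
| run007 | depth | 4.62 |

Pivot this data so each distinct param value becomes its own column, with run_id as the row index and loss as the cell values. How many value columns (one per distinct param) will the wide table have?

3 distinct param values: width, dropout, depth.

3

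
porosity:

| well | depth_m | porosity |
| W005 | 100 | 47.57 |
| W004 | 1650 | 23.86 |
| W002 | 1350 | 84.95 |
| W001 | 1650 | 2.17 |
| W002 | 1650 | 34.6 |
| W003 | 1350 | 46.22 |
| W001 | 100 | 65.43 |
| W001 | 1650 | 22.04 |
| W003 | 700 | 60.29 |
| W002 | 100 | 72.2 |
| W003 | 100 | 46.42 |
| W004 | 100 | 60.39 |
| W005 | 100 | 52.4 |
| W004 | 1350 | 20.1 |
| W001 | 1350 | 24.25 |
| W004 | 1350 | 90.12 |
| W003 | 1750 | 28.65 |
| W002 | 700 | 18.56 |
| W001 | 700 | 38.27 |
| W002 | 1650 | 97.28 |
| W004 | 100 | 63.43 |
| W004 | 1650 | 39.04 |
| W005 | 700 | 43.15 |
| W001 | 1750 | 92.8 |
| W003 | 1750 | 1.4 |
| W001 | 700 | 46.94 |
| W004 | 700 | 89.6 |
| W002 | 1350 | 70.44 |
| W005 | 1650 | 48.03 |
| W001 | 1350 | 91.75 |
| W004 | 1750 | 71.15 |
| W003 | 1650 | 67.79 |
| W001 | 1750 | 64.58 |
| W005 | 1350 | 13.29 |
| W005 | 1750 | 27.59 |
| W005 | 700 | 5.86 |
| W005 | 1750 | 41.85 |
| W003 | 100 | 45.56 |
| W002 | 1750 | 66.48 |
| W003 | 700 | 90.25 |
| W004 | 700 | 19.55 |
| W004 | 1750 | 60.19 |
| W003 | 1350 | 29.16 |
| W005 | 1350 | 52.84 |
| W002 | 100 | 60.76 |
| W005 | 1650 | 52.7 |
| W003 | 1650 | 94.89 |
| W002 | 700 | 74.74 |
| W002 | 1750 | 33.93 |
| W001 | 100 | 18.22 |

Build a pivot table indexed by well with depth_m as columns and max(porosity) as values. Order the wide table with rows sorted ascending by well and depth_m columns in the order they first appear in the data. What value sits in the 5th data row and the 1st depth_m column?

With rows sorted ascending by well, row 5 is well=W005. depth_m columns in first-appearance order: 100, 1650, 1350, 700, 1750; column 1 is 100.
Long rows with well=W005, depth_m=100: max(47.57, 52.4) = 52.4.

52.4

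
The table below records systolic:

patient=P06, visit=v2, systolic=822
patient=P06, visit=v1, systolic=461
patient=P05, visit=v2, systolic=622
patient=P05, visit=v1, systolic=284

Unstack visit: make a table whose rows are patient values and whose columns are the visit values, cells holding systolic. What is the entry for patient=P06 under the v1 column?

Wide layout: rows indexed by patient, columns are the 2 distinct visit values (v2, v1).
Cell (patient=P06, visit=v1) draws from the long row where patient=P06 and visit=v1, which has systolic=461.

461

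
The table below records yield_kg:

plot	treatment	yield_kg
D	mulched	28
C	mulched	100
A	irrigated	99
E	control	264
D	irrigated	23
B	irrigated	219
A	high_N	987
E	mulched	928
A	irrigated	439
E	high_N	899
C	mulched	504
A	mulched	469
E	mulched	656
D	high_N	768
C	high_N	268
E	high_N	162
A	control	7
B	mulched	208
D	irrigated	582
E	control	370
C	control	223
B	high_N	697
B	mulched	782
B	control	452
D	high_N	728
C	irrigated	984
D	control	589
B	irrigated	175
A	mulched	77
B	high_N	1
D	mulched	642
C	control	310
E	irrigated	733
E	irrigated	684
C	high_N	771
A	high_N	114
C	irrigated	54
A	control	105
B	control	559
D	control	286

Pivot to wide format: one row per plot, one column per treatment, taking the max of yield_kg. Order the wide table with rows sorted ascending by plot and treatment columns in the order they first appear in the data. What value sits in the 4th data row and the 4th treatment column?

With rows sorted ascending by plot, row 4 is plot=D. treatment columns in first-appearance order: mulched, irrigated, control, high_N; column 4 is high_N.
Long rows with plot=D, treatment=high_N: max(768, 728) = 768.

768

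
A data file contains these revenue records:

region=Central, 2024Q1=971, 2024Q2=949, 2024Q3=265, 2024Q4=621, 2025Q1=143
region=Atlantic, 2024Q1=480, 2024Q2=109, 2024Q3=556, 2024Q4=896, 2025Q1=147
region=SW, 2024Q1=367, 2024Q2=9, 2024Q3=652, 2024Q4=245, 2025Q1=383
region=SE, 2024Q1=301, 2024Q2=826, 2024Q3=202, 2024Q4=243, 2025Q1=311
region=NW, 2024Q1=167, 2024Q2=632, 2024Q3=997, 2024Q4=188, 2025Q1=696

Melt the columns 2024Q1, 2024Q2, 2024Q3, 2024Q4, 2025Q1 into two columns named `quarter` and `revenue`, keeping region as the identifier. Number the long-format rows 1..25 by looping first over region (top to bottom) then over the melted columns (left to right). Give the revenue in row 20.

311

25 rows total (5 × 5). Row 20: index ⌊(20-1)/5⌋ = 3 into region → SE; (20-1) mod 5 = 4 into the melted columns → 2025Q1.
So row 20 is (SE, 2025Q1, 311); revenue = 311.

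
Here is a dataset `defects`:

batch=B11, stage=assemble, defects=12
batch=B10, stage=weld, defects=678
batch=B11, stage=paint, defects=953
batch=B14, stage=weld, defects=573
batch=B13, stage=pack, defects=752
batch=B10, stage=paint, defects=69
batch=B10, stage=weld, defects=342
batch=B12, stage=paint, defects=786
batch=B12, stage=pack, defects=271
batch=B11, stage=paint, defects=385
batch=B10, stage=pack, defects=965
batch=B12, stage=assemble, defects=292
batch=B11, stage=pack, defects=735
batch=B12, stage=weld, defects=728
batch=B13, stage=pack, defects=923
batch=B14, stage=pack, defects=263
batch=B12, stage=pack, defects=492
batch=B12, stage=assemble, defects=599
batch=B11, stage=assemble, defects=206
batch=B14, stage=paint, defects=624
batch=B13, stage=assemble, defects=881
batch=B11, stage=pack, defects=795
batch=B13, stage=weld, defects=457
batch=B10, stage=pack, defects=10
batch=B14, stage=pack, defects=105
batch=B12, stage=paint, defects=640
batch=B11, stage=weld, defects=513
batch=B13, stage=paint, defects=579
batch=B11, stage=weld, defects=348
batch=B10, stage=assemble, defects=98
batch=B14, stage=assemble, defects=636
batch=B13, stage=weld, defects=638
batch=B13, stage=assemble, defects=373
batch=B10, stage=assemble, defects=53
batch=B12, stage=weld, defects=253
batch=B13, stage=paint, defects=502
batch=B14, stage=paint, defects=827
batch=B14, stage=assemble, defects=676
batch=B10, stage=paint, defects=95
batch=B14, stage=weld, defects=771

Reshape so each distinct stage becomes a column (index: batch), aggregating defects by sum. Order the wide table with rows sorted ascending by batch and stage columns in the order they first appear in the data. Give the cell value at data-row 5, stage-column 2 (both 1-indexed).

1344

With rows sorted ascending by batch, row 5 is batch=B14. stage columns in first-appearance order: assemble, weld, paint, pack; column 2 is weld.
Long rows with batch=B14, stage=weld: 573 + 771 = 1344.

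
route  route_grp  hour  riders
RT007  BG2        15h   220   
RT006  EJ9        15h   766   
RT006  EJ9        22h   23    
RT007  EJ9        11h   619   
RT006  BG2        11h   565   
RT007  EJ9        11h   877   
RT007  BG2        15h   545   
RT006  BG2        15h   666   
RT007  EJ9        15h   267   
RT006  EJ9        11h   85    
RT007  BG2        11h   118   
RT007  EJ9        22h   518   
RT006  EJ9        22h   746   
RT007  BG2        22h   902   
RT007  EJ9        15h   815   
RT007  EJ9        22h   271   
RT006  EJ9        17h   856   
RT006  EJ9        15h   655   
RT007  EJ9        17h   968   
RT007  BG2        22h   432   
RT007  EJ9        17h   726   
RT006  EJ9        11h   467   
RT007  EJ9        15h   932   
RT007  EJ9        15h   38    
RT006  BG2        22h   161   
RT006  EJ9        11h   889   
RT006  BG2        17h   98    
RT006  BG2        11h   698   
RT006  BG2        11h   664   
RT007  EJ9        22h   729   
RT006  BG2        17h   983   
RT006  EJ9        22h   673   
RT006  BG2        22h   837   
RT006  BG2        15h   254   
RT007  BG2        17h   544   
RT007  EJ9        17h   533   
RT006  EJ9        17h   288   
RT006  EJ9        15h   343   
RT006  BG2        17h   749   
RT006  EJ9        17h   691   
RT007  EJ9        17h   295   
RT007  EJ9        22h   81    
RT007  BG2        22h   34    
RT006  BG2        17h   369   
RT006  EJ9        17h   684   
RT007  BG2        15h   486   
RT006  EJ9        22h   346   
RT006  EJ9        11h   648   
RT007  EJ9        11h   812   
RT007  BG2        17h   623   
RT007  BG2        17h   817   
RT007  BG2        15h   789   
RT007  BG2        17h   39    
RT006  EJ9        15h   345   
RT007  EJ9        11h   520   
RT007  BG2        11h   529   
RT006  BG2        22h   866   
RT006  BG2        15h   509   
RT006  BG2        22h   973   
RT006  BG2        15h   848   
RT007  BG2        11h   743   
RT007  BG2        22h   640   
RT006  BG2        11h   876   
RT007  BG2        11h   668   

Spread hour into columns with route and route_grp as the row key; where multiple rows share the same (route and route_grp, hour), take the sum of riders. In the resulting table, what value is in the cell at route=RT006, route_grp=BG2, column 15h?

Rows with route=RT006, route_grp=BG2 and hour=15h: riders values are 666, 254, 509, 848.
666 + 254 + 509 + 848 = 2277.

2277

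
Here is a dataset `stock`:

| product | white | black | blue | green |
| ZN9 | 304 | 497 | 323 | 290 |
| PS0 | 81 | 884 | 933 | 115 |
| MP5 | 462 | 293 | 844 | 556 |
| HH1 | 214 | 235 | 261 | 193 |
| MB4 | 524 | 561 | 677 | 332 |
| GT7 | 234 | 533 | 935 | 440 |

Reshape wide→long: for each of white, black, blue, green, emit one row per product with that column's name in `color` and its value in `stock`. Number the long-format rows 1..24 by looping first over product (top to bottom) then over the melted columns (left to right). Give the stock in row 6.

884

24 rows total (6 × 4). Row 6: index ⌊(6-1)/4⌋ = 1 into product → PS0; (6-1) mod 4 = 1 into the melted columns → black.
So row 6 is (PS0, black, 884); stock = 884.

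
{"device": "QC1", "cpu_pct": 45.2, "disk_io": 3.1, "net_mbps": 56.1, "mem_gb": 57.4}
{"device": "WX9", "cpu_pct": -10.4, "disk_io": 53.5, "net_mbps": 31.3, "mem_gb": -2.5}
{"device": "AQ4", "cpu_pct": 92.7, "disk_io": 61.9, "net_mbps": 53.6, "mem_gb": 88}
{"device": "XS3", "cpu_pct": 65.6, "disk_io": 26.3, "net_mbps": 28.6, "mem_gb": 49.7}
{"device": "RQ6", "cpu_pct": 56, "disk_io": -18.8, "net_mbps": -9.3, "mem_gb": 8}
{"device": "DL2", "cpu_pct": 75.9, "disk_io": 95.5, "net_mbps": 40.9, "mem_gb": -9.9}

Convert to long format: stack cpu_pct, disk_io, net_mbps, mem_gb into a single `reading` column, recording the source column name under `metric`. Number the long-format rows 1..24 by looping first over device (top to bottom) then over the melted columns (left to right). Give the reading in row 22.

24 rows total (6 × 4). Row 22: index ⌊(22-1)/4⌋ = 5 into device → DL2; (22-1) mod 4 = 1 into the melted columns → disk_io.
So row 22 is (DL2, disk_io, 95.5); reading = 95.5.

95.5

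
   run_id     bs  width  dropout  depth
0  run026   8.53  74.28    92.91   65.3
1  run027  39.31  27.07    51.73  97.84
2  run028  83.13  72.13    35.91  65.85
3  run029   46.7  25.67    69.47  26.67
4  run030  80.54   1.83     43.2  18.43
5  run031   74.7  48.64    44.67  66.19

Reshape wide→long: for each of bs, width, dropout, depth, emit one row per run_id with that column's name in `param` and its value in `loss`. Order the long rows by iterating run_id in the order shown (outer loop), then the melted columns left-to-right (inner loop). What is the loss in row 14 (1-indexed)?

24 rows total (6 × 4). Row 14: index ⌊(14-1)/4⌋ = 3 into run_id → run029; (14-1) mod 4 = 1 into the melted columns → width.
So row 14 is (run029, width, 25.67); loss = 25.67.

25.67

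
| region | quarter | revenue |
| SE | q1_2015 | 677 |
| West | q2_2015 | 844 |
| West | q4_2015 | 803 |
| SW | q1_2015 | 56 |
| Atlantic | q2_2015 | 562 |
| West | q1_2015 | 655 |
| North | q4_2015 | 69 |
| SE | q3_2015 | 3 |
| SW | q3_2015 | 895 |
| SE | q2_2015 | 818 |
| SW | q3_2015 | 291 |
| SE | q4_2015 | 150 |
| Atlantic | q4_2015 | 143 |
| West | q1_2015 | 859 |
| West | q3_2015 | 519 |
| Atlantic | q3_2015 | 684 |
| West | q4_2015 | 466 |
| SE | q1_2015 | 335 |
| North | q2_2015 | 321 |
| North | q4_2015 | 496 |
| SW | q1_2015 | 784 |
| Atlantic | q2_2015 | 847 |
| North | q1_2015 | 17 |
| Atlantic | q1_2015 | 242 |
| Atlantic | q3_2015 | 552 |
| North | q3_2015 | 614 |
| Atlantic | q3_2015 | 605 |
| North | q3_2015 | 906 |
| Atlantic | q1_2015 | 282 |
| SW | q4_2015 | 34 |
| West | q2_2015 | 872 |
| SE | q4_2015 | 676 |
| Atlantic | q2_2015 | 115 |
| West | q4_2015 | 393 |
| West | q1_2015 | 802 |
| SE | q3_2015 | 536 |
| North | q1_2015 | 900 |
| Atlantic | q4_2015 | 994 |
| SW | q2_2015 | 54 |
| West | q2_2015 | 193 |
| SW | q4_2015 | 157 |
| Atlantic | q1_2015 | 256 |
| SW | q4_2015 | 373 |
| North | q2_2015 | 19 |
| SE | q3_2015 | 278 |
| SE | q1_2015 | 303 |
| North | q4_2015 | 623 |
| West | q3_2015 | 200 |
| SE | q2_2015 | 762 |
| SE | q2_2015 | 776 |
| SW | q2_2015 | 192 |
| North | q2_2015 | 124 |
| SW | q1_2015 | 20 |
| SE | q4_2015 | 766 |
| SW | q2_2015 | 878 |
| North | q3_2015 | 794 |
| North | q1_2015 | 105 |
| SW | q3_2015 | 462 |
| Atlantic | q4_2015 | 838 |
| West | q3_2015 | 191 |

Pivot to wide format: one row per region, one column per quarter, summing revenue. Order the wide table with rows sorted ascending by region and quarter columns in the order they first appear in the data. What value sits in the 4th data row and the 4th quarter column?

1648

With rows sorted ascending by region, row 4 is region=SW. quarter columns in first-appearance order: q1_2015, q2_2015, q4_2015, q3_2015; column 4 is q3_2015.
Long rows with region=SW, quarter=q3_2015: 895 + 291 + 462 = 1648.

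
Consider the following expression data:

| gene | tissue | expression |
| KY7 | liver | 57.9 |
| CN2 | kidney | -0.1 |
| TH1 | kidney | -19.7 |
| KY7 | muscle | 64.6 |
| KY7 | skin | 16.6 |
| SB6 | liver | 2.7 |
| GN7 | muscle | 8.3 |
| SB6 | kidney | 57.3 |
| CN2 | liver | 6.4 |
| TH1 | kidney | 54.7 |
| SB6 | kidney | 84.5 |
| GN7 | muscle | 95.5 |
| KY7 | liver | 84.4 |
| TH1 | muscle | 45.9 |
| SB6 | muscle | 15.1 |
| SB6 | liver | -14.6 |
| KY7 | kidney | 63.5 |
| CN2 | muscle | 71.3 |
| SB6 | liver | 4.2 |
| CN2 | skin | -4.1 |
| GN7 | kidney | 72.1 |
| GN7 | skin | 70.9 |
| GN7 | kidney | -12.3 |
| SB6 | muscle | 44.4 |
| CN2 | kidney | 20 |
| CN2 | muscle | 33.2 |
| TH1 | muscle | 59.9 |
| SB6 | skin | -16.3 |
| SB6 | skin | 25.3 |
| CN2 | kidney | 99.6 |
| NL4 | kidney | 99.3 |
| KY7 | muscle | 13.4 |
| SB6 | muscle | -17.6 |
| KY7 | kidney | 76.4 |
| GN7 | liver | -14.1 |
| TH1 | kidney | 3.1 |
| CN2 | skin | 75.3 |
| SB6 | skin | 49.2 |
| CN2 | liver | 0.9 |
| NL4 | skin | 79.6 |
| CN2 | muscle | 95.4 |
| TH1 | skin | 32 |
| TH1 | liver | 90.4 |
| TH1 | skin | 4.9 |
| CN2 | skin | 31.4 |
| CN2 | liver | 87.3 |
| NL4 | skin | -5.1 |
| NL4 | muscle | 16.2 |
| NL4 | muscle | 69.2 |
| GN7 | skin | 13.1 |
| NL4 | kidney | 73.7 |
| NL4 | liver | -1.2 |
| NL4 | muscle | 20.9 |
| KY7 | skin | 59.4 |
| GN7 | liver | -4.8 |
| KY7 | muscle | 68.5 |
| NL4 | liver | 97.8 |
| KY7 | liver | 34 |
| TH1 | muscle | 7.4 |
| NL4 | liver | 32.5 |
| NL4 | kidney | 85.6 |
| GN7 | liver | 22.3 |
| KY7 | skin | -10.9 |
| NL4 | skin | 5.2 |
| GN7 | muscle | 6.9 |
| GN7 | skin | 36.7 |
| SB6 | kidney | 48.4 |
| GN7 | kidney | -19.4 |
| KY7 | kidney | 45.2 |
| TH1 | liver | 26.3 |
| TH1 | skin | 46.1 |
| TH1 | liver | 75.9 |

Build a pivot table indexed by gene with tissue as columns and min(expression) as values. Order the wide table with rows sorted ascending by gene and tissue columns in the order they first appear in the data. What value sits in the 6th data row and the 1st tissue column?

26.3

With rows sorted ascending by gene, row 6 is gene=TH1. tissue columns in first-appearance order: liver, kidney, muscle, skin; column 1 is liver.
Long rows with gene=TH1, tissue=liver: min(90.4, 26.3, 75.9) = 26.3.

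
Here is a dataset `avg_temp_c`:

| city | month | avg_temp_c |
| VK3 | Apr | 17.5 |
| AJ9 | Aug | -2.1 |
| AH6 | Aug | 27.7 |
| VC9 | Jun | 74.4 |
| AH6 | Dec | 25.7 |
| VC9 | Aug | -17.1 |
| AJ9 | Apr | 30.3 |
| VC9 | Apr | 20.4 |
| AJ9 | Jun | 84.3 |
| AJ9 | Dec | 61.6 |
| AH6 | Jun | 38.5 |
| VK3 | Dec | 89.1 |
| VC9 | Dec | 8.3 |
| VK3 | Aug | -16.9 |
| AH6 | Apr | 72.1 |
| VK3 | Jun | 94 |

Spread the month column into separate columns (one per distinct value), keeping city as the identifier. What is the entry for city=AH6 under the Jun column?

Wide layout: rows indexed by city, columns are the 4 distinct month values (Apr, Aug, Jun, Dec).
Cell (city=AH6, month=Jun) draws from the long row where city=AH6 and month=Jun, which has avg_temp_c=38.5.

38.5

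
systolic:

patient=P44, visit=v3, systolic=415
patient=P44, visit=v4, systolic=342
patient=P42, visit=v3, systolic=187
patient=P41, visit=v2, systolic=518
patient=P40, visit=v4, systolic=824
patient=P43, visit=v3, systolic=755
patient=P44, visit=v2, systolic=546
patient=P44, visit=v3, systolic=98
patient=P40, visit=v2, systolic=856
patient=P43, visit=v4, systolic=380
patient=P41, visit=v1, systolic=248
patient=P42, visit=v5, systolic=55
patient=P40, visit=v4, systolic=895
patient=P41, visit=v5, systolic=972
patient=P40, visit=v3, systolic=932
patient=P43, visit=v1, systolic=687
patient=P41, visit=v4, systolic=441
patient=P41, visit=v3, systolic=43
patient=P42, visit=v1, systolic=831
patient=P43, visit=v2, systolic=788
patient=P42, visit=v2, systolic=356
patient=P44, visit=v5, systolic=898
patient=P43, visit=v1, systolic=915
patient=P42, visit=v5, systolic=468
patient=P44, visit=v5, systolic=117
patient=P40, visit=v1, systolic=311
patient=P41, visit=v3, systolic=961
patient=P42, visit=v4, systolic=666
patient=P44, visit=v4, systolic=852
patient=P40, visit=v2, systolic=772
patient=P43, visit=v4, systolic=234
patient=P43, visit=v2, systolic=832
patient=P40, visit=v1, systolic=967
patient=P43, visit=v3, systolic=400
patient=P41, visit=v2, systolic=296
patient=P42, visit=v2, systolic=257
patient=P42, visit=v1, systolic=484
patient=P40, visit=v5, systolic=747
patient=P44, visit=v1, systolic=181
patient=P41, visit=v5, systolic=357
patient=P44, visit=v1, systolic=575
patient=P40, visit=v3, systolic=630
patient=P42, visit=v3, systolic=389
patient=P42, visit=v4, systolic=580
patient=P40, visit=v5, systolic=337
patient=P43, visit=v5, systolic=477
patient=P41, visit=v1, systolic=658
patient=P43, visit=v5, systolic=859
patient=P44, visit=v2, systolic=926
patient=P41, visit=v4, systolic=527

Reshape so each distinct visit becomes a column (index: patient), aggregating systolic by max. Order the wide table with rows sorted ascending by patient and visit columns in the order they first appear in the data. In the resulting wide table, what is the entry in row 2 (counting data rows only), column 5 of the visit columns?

With rows sorted ascending by patient, row 2 is patient=P41. visit columns in first-appearance order: v3, v4, v2, v1, v5; column 5 is v5.
Long rows with patient=P41, visit=v5: max(972, 357) = 972.

972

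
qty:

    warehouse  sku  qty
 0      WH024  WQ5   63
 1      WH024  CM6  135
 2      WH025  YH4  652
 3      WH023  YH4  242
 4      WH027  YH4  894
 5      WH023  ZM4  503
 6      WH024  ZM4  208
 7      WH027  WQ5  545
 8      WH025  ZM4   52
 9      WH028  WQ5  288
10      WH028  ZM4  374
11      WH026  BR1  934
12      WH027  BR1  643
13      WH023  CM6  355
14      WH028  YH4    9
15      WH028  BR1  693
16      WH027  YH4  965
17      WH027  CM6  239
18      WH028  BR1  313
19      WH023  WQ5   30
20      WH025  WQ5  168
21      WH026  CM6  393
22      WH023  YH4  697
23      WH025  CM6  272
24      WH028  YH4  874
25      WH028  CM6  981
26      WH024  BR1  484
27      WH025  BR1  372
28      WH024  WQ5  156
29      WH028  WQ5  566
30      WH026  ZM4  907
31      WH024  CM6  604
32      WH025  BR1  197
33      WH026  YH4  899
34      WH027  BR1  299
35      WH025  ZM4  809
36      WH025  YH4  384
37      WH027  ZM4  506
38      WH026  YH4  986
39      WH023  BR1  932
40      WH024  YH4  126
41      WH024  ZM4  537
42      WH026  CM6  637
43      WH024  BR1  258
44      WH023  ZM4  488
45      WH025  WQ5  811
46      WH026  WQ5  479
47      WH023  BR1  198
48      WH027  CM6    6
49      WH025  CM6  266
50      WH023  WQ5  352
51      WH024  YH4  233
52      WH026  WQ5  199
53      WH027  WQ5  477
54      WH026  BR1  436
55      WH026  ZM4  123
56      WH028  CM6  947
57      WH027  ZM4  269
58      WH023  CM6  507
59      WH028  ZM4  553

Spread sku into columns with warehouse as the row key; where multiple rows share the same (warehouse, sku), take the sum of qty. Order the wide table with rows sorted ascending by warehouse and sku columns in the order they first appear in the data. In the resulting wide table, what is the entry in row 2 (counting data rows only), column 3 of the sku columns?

With rows sorted ascending by warehouse, row 2 is warehouse=WH024. sku columns in first-appearance order: WQ5, CM6, YH4, ZM4, BR1; column 3 is YH4.
Long rows with warehouse=WH024, sku=YH4: 126 + 233 = 359.

359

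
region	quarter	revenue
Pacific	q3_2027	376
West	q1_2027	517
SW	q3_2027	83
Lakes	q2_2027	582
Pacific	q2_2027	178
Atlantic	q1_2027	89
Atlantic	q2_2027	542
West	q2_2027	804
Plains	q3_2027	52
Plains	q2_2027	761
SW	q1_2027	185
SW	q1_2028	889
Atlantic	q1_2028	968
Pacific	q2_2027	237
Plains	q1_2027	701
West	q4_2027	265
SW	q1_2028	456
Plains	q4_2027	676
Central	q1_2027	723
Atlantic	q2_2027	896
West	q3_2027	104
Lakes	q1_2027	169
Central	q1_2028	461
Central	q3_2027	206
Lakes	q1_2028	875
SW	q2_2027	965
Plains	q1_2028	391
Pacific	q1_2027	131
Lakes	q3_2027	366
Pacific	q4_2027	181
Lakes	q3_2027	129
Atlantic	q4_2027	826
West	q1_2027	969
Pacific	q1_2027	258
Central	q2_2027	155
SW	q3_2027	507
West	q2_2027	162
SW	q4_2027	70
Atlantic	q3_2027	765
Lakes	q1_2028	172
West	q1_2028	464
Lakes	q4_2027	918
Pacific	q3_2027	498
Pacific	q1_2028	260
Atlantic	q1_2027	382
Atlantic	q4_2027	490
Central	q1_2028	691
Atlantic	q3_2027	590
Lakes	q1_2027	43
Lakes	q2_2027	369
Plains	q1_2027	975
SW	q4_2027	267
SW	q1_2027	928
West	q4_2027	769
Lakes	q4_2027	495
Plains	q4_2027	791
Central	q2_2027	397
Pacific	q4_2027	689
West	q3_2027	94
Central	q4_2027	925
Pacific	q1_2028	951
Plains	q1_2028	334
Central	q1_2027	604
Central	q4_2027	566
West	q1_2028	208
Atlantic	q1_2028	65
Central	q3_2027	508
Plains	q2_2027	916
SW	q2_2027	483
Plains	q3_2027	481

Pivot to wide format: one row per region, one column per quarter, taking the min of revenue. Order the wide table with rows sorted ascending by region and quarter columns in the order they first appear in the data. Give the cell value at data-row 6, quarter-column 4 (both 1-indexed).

With rows sorted ascending by region, row 6 is region=SW. quarter columns in first-appearance order: q3_2027, q1_2027, q2_2027, q1_2028, q4_2027; column 4 is q1_2028.
Long rows with region=SW, quarter=q1_2028: min(889, 456) = 456.

456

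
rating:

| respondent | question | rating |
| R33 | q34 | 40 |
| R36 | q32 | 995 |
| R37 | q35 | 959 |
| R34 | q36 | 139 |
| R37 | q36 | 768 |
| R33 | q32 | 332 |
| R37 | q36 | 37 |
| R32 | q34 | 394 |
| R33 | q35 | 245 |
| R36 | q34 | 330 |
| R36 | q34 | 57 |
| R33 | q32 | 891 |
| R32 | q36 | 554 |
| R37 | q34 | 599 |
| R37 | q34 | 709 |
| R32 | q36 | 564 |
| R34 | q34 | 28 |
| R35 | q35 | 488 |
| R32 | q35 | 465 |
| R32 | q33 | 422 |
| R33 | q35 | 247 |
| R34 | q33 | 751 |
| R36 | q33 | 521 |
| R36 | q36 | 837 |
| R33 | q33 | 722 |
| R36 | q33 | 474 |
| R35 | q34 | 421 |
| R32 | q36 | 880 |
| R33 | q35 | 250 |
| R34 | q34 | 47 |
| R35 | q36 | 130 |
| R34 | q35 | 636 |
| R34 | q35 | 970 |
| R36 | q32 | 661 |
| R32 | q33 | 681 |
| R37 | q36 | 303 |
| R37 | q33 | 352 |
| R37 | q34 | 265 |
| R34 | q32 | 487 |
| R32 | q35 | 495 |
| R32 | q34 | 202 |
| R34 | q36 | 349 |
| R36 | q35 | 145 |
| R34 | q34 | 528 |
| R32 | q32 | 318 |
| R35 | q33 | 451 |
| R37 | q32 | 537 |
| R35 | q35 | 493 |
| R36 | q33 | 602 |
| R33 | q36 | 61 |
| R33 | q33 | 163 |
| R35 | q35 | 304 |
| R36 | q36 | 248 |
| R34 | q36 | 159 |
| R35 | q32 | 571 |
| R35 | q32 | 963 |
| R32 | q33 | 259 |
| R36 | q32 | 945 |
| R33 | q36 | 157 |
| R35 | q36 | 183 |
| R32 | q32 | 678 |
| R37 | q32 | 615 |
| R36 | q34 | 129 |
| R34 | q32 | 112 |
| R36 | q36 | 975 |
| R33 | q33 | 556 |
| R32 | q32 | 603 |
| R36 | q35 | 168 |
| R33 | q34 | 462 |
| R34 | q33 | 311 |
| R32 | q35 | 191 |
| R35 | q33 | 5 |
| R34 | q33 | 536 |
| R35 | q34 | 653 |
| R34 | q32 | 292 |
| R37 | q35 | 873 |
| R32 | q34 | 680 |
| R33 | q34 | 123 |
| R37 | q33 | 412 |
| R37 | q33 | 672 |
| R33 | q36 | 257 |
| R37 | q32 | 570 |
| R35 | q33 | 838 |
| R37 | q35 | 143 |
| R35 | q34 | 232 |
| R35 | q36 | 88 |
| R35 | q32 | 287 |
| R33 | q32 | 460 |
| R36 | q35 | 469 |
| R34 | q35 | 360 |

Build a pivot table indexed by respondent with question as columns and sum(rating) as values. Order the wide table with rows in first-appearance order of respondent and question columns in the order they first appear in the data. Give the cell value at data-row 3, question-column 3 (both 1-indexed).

1975

With rows in first-appearance order of respondent, row 3 is respondent=R37. question columns in first-appearance order: q34, q32, q35, q36, q33; column 3 is q35.
Long rows with respondent=R37, question=q35: 959 + 873 + 143 = 1975.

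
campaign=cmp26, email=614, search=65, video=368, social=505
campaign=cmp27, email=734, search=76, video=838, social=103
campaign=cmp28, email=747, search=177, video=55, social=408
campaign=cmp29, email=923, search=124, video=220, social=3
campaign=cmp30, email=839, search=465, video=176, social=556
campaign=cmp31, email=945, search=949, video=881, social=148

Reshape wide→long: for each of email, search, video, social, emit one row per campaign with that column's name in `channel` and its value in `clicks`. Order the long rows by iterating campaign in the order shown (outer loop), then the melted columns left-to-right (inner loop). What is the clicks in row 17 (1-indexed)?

24 rows total (6 × 4). Row 17: index ⌊(17-1)/4⌋ = 4 into campaign → cmp30; (17-1) mod 4 = 0 into the melted columns → email.
So row 17 is (cmp30, email, 839); clicks = 839.

839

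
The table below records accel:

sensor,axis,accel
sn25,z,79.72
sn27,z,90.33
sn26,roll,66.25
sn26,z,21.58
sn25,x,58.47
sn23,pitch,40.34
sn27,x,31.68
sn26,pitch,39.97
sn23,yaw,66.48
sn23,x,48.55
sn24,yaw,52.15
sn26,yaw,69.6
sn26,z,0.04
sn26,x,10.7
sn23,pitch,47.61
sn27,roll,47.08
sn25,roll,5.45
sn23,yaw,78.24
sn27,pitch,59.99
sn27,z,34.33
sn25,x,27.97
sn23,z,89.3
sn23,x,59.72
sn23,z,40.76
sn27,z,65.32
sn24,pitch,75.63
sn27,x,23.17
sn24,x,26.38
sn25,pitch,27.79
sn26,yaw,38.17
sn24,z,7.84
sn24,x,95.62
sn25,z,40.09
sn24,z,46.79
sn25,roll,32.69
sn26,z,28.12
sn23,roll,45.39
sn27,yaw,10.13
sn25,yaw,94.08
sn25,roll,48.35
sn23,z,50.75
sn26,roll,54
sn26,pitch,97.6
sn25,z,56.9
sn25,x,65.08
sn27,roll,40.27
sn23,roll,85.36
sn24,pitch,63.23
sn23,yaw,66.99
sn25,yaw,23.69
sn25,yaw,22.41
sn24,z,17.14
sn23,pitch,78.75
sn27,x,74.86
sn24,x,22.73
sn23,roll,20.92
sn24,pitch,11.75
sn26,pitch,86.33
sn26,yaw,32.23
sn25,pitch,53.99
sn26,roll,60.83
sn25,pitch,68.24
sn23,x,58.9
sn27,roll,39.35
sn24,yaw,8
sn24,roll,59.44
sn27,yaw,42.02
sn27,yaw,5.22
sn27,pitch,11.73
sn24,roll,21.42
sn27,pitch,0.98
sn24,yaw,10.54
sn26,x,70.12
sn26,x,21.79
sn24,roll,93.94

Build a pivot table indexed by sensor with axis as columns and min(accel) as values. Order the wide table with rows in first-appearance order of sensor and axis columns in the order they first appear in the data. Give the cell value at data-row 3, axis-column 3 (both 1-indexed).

10.7

With rows in first-appearance order of sensor, row 3 is sensor=sn26. axis columns in first-appearance order: z, roll, x, pitch, yaw; column 3 is x.
Long rows with sensor=sn26, axis=x: min(10.7, 70.12, 21.79) = 10.7.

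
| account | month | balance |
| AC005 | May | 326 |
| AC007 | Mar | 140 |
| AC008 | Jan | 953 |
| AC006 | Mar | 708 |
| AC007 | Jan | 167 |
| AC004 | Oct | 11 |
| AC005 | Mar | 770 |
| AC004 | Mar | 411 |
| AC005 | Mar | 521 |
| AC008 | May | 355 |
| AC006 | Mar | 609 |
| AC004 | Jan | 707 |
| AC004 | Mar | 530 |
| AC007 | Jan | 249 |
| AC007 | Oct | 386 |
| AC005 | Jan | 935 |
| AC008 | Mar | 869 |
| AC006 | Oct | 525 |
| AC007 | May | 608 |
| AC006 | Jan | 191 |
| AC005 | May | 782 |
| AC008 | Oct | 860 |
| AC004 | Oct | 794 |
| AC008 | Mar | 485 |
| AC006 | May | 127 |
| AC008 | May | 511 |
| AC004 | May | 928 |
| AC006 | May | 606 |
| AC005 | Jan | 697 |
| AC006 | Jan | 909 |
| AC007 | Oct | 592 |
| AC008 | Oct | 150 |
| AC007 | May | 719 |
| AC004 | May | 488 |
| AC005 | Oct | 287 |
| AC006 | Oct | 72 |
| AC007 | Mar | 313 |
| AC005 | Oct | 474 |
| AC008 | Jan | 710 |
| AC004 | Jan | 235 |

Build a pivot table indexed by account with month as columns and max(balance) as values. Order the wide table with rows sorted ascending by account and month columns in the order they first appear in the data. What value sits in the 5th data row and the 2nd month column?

With rows sorted ascending by account, row 5 is account=AC008. month columns in first-appearance order: May, Mar, Jan, Oct; column 2 is Mar.
Long rows with account=AC008, month=Mar: max(869, 485) = 869.

869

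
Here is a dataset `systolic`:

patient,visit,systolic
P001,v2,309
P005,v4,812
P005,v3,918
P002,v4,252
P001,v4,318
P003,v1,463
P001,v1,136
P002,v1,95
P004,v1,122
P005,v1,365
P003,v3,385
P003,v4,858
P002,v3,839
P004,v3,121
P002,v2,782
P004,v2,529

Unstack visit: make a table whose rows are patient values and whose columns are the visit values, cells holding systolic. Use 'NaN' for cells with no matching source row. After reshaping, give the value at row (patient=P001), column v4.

318

The long row with patient=P001, visit=v4 has systolic=318.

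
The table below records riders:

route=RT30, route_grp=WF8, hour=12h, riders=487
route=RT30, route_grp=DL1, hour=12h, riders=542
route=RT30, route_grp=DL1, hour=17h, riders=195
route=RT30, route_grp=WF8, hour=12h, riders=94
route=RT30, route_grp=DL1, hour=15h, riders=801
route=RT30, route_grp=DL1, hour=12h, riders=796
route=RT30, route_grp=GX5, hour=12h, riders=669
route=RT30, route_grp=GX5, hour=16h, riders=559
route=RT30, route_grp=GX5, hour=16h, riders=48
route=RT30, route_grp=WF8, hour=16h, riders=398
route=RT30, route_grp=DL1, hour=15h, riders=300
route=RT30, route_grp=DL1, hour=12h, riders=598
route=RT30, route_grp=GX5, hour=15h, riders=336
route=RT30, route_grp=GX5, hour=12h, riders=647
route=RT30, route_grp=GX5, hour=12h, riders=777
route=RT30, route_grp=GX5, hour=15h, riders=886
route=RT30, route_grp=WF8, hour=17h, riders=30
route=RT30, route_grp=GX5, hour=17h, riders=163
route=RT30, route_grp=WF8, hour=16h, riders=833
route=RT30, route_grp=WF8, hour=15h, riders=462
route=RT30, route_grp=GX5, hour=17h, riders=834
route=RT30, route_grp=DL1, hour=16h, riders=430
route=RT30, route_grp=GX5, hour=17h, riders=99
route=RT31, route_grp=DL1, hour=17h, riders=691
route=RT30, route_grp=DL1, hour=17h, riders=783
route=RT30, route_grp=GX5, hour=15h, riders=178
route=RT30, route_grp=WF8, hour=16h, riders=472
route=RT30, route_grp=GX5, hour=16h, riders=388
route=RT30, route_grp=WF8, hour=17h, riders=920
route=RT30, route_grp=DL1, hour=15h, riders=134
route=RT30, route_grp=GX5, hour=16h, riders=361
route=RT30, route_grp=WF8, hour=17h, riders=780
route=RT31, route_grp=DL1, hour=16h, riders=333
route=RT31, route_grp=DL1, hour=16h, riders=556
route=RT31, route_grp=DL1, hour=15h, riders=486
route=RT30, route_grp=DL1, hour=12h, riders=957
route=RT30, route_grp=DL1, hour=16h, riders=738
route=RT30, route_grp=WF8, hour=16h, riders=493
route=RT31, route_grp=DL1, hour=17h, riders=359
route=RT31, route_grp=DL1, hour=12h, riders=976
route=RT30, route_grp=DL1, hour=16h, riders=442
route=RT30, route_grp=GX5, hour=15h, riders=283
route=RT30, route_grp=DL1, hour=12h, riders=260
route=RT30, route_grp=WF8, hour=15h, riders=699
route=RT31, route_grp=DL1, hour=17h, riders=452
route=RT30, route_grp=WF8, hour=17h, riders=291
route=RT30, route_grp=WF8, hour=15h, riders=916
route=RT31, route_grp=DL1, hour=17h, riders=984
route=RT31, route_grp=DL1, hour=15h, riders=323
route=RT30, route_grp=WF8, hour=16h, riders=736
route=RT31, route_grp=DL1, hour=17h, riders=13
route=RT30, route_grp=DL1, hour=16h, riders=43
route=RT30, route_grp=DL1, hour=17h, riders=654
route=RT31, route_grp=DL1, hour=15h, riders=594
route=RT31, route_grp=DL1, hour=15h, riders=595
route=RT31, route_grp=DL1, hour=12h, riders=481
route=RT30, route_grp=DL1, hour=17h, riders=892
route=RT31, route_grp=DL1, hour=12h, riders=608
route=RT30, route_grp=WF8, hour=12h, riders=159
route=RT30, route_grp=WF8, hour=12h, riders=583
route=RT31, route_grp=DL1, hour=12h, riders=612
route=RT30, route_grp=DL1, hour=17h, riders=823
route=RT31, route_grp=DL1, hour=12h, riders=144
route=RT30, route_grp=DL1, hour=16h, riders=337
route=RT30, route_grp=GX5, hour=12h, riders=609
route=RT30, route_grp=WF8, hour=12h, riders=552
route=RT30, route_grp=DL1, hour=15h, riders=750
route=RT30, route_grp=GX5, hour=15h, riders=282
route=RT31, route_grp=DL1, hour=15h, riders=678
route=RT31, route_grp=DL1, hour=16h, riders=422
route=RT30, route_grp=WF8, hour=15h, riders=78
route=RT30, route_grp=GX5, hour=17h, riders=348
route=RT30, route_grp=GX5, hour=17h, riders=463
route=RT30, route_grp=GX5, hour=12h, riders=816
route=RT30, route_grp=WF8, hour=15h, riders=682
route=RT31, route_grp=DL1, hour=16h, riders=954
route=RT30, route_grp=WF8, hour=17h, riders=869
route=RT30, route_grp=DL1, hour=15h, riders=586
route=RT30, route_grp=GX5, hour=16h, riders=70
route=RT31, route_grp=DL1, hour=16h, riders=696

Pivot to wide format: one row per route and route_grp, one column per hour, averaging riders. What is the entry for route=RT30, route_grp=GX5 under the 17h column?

Rows with route=RT30, route_grp=GX5 and hour=17h: riders values are 163, 834, 99, 348, 463.
(163 + 834 + 99 + 348 + 463) / 5 = 381.40.

381.40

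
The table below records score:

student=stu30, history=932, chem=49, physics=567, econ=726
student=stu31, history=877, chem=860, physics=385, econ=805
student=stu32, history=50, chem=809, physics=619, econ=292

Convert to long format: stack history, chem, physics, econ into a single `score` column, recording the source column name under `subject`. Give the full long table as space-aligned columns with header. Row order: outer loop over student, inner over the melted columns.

student  subject  score
stu30    history  932  
stu30    chem     49   
stu30    physics  567  
stu30    econ     726  
stu31    history  877  
stu31    chem     860  
stu31    physics  385  
stu31    econ     805  
stu32    history  50   
stu32    chem     809  
stu32    physics  619  
stu32    econ     292  

Each (student, column) pair becomes one row: 3 × 4 = 12 rows.
For example, (stu30, history) → score=932.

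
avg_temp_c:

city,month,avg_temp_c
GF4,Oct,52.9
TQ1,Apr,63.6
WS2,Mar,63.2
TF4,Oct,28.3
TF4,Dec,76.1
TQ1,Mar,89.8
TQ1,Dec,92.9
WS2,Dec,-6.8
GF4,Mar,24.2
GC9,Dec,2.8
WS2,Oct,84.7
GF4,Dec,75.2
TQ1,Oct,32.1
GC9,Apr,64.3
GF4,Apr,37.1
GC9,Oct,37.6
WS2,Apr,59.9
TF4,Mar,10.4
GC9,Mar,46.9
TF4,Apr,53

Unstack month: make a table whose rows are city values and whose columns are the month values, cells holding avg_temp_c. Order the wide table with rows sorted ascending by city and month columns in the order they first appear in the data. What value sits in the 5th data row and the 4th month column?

-6.8

With rows sorted ascending by city, row 5 is city=WS2. month columns in first-appearance order: Oct, Apr, Mar, Dec; column 4 is Dec.
Long rows with city=WS2, month=Dec: avg_temp_c = -6.8.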